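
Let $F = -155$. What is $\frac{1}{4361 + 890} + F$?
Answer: $- \frac{813904}{5251} \approx -155.0$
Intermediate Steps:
$\frac{1}{4361 + 890} + F = \frac{1}{4361 + 890} - 155 = \frac{1}{5251} - 155 = - \frac{813904}{5251}$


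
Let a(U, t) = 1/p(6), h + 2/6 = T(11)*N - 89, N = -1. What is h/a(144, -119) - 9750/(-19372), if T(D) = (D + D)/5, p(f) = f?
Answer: -27212657/48430 ≈ -561.90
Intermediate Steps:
T(D) = 2*D/5 (T(D) = (2*D)*(⅕) = 2*D/5)
h = -1406/15 (h = -⅓ + (((⅖)*11)*(-1) - 89) = -⅓ + ((22/5)*(-1) - 89) = -⅓ + (-22/5 - 89) = -⅓ - 467/5 = -1406/15 ≈ -93.733)
a(U, t) = ⅙ (a(U, t) = 1/6 = ⅙)
h/a(144, -119) - 9750/(-19372) = -1406/(15*⅙) - 9750/(-19372) = -1406/15*6 - 9750*(-1/19372) = -2812/5 + 4875/9686 = -27212657/48430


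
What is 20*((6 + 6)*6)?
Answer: 1440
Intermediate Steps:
20*((6 + 6)*6) = 20*(12*6) = 20*72 = 1440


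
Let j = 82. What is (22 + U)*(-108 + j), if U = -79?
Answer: 1482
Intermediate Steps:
(22 + U)*(-108 + j) = (22 - 79)*(-108 + 82) = -57*(-26) = 1482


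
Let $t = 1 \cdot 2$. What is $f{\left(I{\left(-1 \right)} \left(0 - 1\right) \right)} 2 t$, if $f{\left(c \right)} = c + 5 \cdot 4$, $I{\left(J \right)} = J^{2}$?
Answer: $76$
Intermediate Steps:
$f{\left(c \right)} = 20 + c$ ($f{\left(c \right)} = c + 20 = 20 + c$)
$t = 2$
$f{\left(I{\left(-1 \right)} \left(0 - 1\right) \right)} 2 t = \left(20 + \left(-1\right)^{2} \left(0 - 1\right)\right) 2 \cdot 2 = \left(20 + 1 \left(-1\right)\right) 2 \cdot 2 = \left(20 - 1\right) 2 \cdot 2 = 19 \cdot 2 \cdot 2 = 38 \cdot 2 = 76$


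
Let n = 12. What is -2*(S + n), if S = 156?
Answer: -336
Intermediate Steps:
-2*(S + n) = -2*(156 + 12) = -2*168 = -336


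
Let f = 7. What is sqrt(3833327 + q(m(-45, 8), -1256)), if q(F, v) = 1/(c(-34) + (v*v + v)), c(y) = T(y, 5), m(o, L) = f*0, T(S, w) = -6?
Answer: sqrt(9524436535741330126)/1576274 ≈ 1957.9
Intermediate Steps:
m(o, L) = 0 (m(o, L) = 7*0 = 0)
c(y) = -6
q(F, v) = 1/(-6 + v + v**2) (q(F, v) = 1/(-6 + (v*v + v)) = 1/(-6 + (v**2 + v)) = 1/(-6 + (v + v**2)) = 1/(-6 + v + v**2))
sqrt(3833327 + q(m(-45, 8), -1256)) = sqrt(3833327 + 1/(-6 - 1256 + (-1256)**2)) = sqrt(3833327 + 1/(-6 - 1256 + 1577536)) = sqrt(3833327 + 1/1576274) = sqrt(6042373683599/1576274) = sqrt(9524436535741330126)/1576274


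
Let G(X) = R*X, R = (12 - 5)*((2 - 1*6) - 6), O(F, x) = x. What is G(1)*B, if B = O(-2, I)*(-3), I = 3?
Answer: 630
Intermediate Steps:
R = -70 (R = 7*((2 - 6) - 6) = 7*(-4 - 6) = 7*(-10) = -70)
B = -9 (B = 3*(-3) = -9)
G(X) = -70*X
G(1)*B = -70*1*(-9) = -70*(-9) = 630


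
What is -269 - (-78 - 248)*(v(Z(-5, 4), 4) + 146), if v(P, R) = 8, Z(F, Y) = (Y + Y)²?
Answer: 49935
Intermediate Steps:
Z(F, Y) = 4*Y² (Z(F, Y) = (2*Y)² = 4*Y²)
-269 - (-78 - 248)*(v(Z(-5, 4), 4) + 146) = -269 - (-78 - 248)*(8 + 146) = -269 - (-326)*154 = -269 - 1*(-50204) = -269 + 50204 = 49935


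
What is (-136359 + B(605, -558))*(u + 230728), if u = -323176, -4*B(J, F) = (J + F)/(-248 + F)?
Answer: 5080264540164/403 ≈ 1.2606e+10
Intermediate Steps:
B(J, F) = -(F + J)/(4*(-248 + F)) (B(J, F) = -(J + F)/(4*(-248 + F)) = -(F + J)/(4*(-248 + F)))
(-136359 + B(605, -558))*(u + 230728) = (-136359 + (-1*(-558) - 1*605)/(4*(-248 - 558)))*(-323176 + 230728) = (-136359 + (¼)*(558 - 605)/(-806))*(-92448) = (-136359 + (¼)*(-1/806)*(-47))*(-92448) = (-136359 + 47/3224)*(-92448) = -439621369/3224*(-92448) = 5080264540164/403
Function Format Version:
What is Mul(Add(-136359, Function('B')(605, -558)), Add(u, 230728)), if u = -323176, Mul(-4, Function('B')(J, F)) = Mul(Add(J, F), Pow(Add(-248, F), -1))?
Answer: Rational(5080264540164, 403) ≈ 1.2606e+10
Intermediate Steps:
Function('B')(J, F) = Mul(Rational(-1, 4), Pow(Add(-248, F), -1), Add(F, J)) (Function('B')(J, F) = Mul(Rational(-1, 4), Mul(Add(J, F), Pow(Add(-248, F), -1))) = Mul(Rational(-1, 4), Mul(Add(F, J), Pow(Add(-248, F), -1))) = Mul(Rational(-1, 4), Mul(Pow(Add(-248, F), -1), Add(F, J))) = Mul(Rational(-1, 4), Pow(Add(-248, F), -1), Add(F, J)))
Mul(Add(-136359, Function('B')(605, -558)), Add(u, 230728)) = Mul(Add(-136359, Mul(Rational(1, 4), Pow(Add(-248, -558), -1), Add(Mul(-1, -558), Mul(-1, 605)))), Add(-323176, 230728)) = Mul(Add(-136359, Mul(Rational(1, 4), Pow(-806, -1), Add(558, -605))), -92448) = Mul(Add(-136359, Mul(Rational(1, 4), Rational(-1, 806), -47)), -92448) = Mul(Add(-136359, Rational(47, 3224)), -92448) = Mul(Rational(-439621369, 3224), -92448) = Rational(5080264540164, 403)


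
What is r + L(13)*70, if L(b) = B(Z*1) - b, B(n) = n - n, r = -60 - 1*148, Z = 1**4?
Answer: -1118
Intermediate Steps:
Z = 1
r = -208 (r = -60 - 148 = -208)
B(n) = 0
L(b) = -b (L(b) = 0 - b = -b)
r + L(13)*70 = -208 - 1*13*70 = -208 - 13*70 = -208 - 910 = -1118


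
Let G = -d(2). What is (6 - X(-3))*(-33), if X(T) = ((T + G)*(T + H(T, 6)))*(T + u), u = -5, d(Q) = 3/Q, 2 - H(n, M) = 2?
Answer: -3762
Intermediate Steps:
H(n, M) = 0 (H(n, M) = 2 - 1*2 = 2 - 2 = 0)
G = -3/2 ≈ -1.5000
X(T) = T*(-5 + T)*(-3/2 + T) (X(T) = ((T - 3/2)*(T + 0))*(T - 5) = ((-3/2 + T)*T)*(-5 + T) = (T*(-3/2 + T))*(-5 + T) = T*(-5 + T)*(-3/2 + T))
(6 - X(-3))*(-33) = (6 - (-3)*(15 - 13*(-3) + 2*(-3)²)/2)*(-33) = (6 - (-3)*(15 + 39 + 2*9)/2)*(-33) = (6 - (-3)*(15 + 39 + 18)/2)*(-33) = (6 - (-3)*72/2)*(-33) = (6 - 1*(-108))*(-33) = (6 + 108)*(-33) = 114*(-33) = -3762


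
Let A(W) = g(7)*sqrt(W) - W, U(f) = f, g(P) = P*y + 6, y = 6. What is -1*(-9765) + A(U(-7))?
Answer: 9772 + 48*I*sqrt(7) ≈ 9772.0 + 127.0*I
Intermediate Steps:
g(P) = 6 + 6*P (g(P) = P*6 + 6 = 6*P + 6 = 6 + 6*P)
A(W) = -W + 48*sqrt(W) (A(W) = (6 + 6*7)*sqrt(W) - W = (6 + 42)*sqrt(W) - W = 48*sqrt(W) - W = -W + 48*sqrt(W))
-1*(-9765) + A(U(-7)) = -1*(-9765) + (-1*(-7) + 48*sqrt(-7)) = 9765 + (7 + 48*(I*sqrt(7))) = 9765 + (7 + 48*I*sqrt(7)) = 9772 + 48*I*sqrt(7)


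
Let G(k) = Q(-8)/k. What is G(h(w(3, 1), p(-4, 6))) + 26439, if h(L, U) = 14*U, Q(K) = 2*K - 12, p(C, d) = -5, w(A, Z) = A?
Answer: 132197/5 ≈ 26439.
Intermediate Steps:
Q(K) = -12 + 2*K
G(k) = -28/k (G(k) = (-12 + 2*(-8))/k = (-12 - 16)/k = -28/k)
G(h(w(3, 1), p(-4, 6))) + 26439 = -28/(14*(-5)) + 26439 = -28/(-70) + 26439 = -28*(-1/70) + 26439 = 2/5 + 26439 = 132197/5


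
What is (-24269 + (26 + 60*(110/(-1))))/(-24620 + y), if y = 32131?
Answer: -30843/7511 ≈ -4.1064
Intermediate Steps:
(-24269 + (26 + 60*(110/(-1))))/(-24620 + y) = (-24269 + (26 + 60*(110/(-1))))/(-24620 + 32131) = (-24269 + (26 + 60*(110*(-1))))/7511 = (-24269 + (26 + 60*(-110)))*(1/7511) = (-24269 + (26 - 6600))*(1/7511) = (-24269 - 6574)*(1/7511) = -30843*1/7511 = -30843/7511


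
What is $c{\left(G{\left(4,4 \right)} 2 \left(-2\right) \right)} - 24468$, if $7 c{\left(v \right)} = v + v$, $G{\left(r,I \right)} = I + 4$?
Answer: $- \frac{171340}{7} \approx -24477.0$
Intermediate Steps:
$G{\left(r,I \right)} = 4 + I$
$c{\left(v \right)} = \frac{2 v}{7}$ ($c{\left(v \right)} = \frac{v + v}{7} = \frac{2 v}{7}$)
$c{\left(G{\left(4,4 \right)} 2 \left(-2\right) \right)} - 24468 = \frac{2 \left(4 + 4\right) 2 \left(-2\right)}{7} - 24468 = \frac{2 \cdot 8 \cdot 2 \left(-2\right)}{7} - 24468 = \frac{2 \cdot 16 \left(-2\right)}{7} - 24468 = \frac{2}{7} \left(-32\right) - 24468 = - \frac{64}{7} - 24468 = - \frac{171340}{7}$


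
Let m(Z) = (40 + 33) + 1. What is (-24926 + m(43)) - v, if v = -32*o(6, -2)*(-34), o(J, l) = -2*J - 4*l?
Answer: -20500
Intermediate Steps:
o(J, l) = -4*l - 2*J
m(Z) = 74 (m(Z) = 73 + 1 = 74)
v = -4352 (v = -32*(-4*(-2) - 2*6)*(-34) = -32*(8 - 12)*(-34) = -32*(-4)*(-34) = 128*(-34) = -4352)
(-24926 + m(43)) - v = (-24926 + 74) - 1*(-4352) = -24852 + 4352 = -20500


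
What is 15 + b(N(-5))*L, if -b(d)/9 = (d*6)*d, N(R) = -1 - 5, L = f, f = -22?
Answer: 42783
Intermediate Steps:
L = -22
N(R) = -6
b(d) = -54*d² (b(d) = -9*d*6*d = -9*6*d*d = -54*d²)
15 + b(N(-5))*L = 15 - 54*(-6)²*(-22) = 15 - 54*36*(-22) = 15 - 1944*(-22) = 15 + 42768 = 42783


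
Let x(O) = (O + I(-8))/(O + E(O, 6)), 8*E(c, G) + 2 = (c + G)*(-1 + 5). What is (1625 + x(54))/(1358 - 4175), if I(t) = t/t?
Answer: -108919/188739 ≈ -0.57709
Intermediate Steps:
I(t) = 1
E(c, G) = -1/4 + G/2 + c/2 (E(c, G) = -1/4 + ((c + G)*(-1 + 5))/8 = -1/4 + ((G + c)*4)/8 = -1/4 + (4*G + 4*c)/8 = -1/4 + (G/2 + c/2) = -1/4 + G/2 + c/2)
x(O) = (1 + O)/(11/4 + 3*O/2) (x(O) = (O + 1)/(O + (-1/4 + (1/2)*6 + O/2)) = (1 + O)/(O + (-1/4 + 3 + O/2)) = (1 + O)/(O + (11/4 + O/2)) = (1 + O)/(11/4 + 3*O/2))
(1625 + x(54))/(1358 - 4175) = (1625 + 4*(1 + 54)/(11 + 6*54))/(1358 - 4175) = (1625 + 4*55/(11 + 324))/(-2817) = (1625 + 4*55/335)*(-1/2817) = (1625 + 4*(1/335)*55)*(-1/2817) = (1625 + 44/67)*(-1/2817) = (108919/67)*(-1/2817) = -108919/188739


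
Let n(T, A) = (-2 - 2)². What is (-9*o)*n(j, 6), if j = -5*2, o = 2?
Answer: -288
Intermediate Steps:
j = -10
n(T, A) = 16 (n(T, A) = (-4)² = 16)
(-9*o)*n(j, 6) = -9*2*16 = -18*16 = -288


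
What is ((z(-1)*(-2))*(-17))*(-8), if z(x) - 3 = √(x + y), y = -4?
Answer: -816 - 272*I*√5 ≈ -816.0 - 608.21*I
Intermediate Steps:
z(x) = 3 + √(-4 + x) (z(x) = 3 + √(x - 4) = 3 + √(-4 + x))
((z(-1)*(-2))*(-17))*(-8) = (((3 + √(-4 - 1))*(-2))*(-17))*(-8) = (((3 + √(-5))*(-2))*(-17))*(-8) = (((3 + I*√5)*(-2))*(-17))*(-8) = ((-6 - 2*I*√5)*(-17))*(-8) = (102 + 34*I*√5)*(-8) = -816 - 272*I*√5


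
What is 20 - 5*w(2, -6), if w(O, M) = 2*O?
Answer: 0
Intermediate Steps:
20 - 5*w(2, -6) = 20 - 10*2 = 20 - 5*4 = 20 - 20 = 0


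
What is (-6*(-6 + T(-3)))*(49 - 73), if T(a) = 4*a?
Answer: -2592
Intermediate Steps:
(-6*(-6 + T(-3)))*(49 - 73) = (-6*(-6 + 4*(-3)))*(49 - 73) = -6*(-6 - 12)*(-24) = -6*(-18)*(-24) = 108*(-24) = -2592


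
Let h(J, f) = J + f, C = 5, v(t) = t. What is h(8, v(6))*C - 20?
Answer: 50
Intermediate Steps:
h(8, v(6))*C - 20 = (8 + 6)*5 - 20 = 14*5 - 20 = 70 - 20 = 50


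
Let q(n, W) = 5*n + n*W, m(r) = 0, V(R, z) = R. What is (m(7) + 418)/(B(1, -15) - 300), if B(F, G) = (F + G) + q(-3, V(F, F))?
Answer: -209/166 ≈ -1.2590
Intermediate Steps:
q(n, W) = 5*n + W*n
B(F, G) = -15 + G - 2*F (B(F, G) = (F + G) - 3*(5 + F) = (F + G) + (-15 - 3*F) = -15 + G - 2*F)
(m(7) + 418)/(B(1, -15) - 300) = (0 + 418)/((-15 - 15 - 2*1) - 300) = 418/((-15 - 15 - 2) - 300) = 418/(-32 - 300) = 418/(-332) = 418*(-1/332) = -209/166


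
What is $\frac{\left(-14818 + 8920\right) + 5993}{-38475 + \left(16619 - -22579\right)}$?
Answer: $\frac{95}{723} \approx 0.1314$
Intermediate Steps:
$\frac{\left(-14818 + 8920\right) + 5993}{-38475 + \left(16619 - -22579\right)} = \frac{-5898 + 5993}{-38475 + \left(16619 + 22579\right)} = \frac{95}{-38475 + 39198} = \frac{95}{723}$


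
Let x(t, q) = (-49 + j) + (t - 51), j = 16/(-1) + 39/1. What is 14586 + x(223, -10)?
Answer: 14732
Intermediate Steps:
j = 23 (j = 16*(-1) + 39*1 = -16 + 39 = 23)
x(t, q) = -77 + t (x(t, q) = (-49 + 23) + (t - 51) = -26 + (-51 + t) = -77 + t)
14586 + x(223, -10) = 14586 + (-77 + 223) = 14586 + 146 = 14732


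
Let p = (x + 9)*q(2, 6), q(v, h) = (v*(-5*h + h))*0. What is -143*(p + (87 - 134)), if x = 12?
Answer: 6721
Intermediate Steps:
q(v, h) = 0 (q(v, h) = (v*(-4*h))*0 = -4*h*v*0 = 0)
p = 0 (p = (12 + 9)*0 = 21*0 = 0)
-143*(p + (87 - 134)) = -143*(0 + (87 - 134)) = -143*(0 - 47) = -143*(-47) = 6721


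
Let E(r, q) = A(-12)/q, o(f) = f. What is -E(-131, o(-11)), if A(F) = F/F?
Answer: 1/11 ≈ 0.090909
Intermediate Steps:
A(F) = 1
E(r, q) = 1/q
-E(-131, o(-11)) = -1/(-11) = -1*(-1/11) = 1/11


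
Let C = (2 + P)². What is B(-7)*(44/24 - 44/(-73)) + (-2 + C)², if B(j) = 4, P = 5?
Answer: 485905/219 ≈ 2218.7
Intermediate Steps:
C = 49 (C = (2 + 5)² = 7² = 49)
B(-7)*(44/24 - 44/(-73)) + (-2 + C)² = 4*(44/24 - 44/(-73)) + (-2 + 49)² = 4*(44*(1/24) - 44*(-1/73)) + 47² = 4*(11/6 + 44/73) + 2209 = 4*(1067/438) + 2209 = 2134/219 + 2209 = 485905/219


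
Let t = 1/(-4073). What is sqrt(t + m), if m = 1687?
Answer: 155*sqrt(1164878)/4073 ≈ 41.073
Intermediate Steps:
t = -1/4073 ≈ -0.00024552
sqrt(t + m) = sqrt(-1/4073 + 1687) = sqrt(6871150/4073) = 155*sqrt(1164878)/4073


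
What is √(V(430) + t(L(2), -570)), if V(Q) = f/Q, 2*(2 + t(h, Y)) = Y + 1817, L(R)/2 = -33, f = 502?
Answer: √115131210/430 ≈ 24.953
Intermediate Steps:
L(R) = -66 (L(R) = 2*(-33) = -66)
t(h, Y) = 1813/2 + Y/2 (t(h, Y) = -2 + (Y + 1817)/2 = -2 + (1817 + Y)/2 = -2 + (1817/2 + Y/2) = 1813/2 + Y/2)
V(Q) = 502/Q
√(V(430) + t(L(2), -570)) = √(502/430 + (1813/2 + (½)*(-570))) = √(502*(1/430) + (1813/2 - 285)) = √(251/215 + 1243/2) = √(267747/430) = √115131210/430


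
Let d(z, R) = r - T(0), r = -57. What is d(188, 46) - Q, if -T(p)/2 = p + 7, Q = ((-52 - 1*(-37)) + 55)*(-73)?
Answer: 2877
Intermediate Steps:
Q = -2920 (Q = ((-52 + 37) + 55)*(-73) = (-15 + 55)*(-73) = 40*(-73) = -2920)
T(p) = -14 - 2*p (T(p) = -2*(p + 7) = -2*(7 + p) = -14 - 2*p)
d(z, R) = -43 (d(z, R) = -57 - (-14 - 2*0) = -57 - (-14 + 0) = -57 - 1*(-14) = -57 + 14 = -43)
d(188, 46) - Q = -43 - 1*(-2920) = -43 + 2920 = 2877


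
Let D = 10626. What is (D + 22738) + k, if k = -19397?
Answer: 13967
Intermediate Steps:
(D + 22738) + k = (10626 + 22738) - 19397 = 33364 - 19397 = 13967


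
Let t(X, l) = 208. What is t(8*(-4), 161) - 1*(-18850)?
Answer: 19058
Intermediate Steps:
t(8*(-4), 161) - 1*(-18850) = 208 - 1*(-18850) = 208 + 18850 = 19058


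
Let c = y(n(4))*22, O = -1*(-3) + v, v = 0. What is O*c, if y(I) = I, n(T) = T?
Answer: 264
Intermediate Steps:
O = 3 (O = -1*(-3) + 0 = 3 + 0 = 3)
c = 88 (c = 4*22 = 88)
O*c = 3*88 = 264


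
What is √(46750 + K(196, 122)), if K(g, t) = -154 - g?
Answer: 40*√29 ≈ 215.41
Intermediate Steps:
√(46750 + K(196, 122)) = √(46750 + (-154 - 1*196)) = √(46750 + (-154 - 196)) = √(46750 - 350) = √46400 = 40*√29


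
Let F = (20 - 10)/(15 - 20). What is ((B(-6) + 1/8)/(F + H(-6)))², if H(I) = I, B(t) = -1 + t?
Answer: 3025/4096 ≈ 0.73853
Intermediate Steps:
F = -2 (F = 10/(-5) = 10*(-⅕) = -2)
((B(-6) + 1/8)/(F + H(-6)))² = (((-1 - 6) + 1/8)/(-2 - 6))² = ((-7 + ⅛)/(-8))² = (-55/8*(-⅛))² = (55/64)² = 3025/4096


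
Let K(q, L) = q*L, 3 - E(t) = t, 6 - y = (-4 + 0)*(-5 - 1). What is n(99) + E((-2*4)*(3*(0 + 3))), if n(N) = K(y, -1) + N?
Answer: 192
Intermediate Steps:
y = -18 (y = 6 - (-4 + 0)*(-5 - 1) = 6 - (-4)*(-6) = 6 - 1*24 = 6 - 24 = -18)
E(t) = 3 - t
K(q, L) = L*q
n(N) = 18 + N (n(N) = -1*(-18) + N = 18 + N)
n(99) + E((-2*4)*(3*(0 + 3))) = (18 + 99) + (3 - (-2*4)*3*(0 + 3)) = 117 + (3 - (-8)*3*3) = 117 + (3 - (-8)*9) = 117 + (3 - 1*(-72)) = 117 + (3 + 72) = 117 + 75 = 192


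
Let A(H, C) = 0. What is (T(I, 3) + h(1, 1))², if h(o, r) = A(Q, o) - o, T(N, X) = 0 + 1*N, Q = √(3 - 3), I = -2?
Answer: 9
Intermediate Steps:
Q = 0 (Q = √0 = 0)
T(N, X) = N (T(N, X) = 0 + N = N)
h(o, r) = -o (h(o, r) = 0 - o = -o)
(T(I, 3) + h(1, 1))² = (-2 - 1*1)² = (-2 - 1)² = (-3)² = 9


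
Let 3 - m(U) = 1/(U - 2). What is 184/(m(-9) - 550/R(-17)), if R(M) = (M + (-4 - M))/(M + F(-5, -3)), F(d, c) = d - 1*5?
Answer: -4048/81607 ≈ -0.049604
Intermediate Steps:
F(d, c) = -5 + d (F(d, c) = d - 5 = -5 + d)
m(U) = 3 - 1/(-2 + U) (m(U) = 3 - 1/(U - 2) = 3 - 1/(-2 + U))
R(M) = -4/(-10 + M) (R(M) = (M + (-4 - M))/(M + (-5 - 5)) = -4/(M - 10) = -4/(-10 + M))
184/(m(-9) - 550/R(-17)) = 184/((-7 + 3*(-9))/(-2 - 9) - 550/((-4/(-10 - 17)))) = 184/((-7 - 27)/(-11) - 550/((-4/(-27)))) = 184/(-1/11*(-34) - 550/((-4*(-1/27)))) = 184/(34/11 - 550/4/27) = 184/(34/11 - 550*27/4) = 184/(34/11 - 7425/2) = 184/(-81607/22) = -22/81607*184 = -4048/81607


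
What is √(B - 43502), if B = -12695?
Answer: I*√56197 ≈ 237.06*I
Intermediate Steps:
√(B - 43502) = √(-12695 - 43502) = √(-56197) = I*√56197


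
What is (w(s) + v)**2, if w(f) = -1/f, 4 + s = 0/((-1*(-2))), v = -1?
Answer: 9/16 ≈ 0.56250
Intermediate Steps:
s = -4 (s = -4 + 0/((-1*(-2))) = -4 + 0/2 = -4 + 0*(1/2) = -4 + 0 = -4)
(w(s) + v)**2 = (-1/(-4) - 1)**2 = (-1*(-1/4) - 1)**2 = (1/4 - 1)**2 = (-3/4)**2 = 9/16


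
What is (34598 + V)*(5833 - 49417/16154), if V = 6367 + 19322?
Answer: 5677640660255/16154 ≈ 3.5147e+8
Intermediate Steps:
V = 25689
(34598 + V)*(5833 - 49417/16154) = (34598 + 25689)*(5833 - 49417/16154) = 60287*(5833 - 49417*1/16154) = 60287*(5833 - 49417/16154) = 60287*(94176865/16154) = 5677640660255/16154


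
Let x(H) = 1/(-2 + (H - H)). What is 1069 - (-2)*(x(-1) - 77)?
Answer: 914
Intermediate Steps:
x(H) = -½ (x(H) = 1/(-2 + 0) = 1/(-2) = -½)
1069 - (-2)*(x(-1) - 77) = 1069 - (-2)*(-½ - 77) = 1069 - (-2)*(-155)/2 = 1069 - 1*155 = 1069 - 155 = 914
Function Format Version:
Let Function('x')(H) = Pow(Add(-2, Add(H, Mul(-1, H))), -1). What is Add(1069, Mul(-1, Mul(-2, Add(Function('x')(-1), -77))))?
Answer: 914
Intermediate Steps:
Function('x')(H) = Rational(-1, 2) (Function('x')(H) = Pow(Add(-2, 0), -1) = Pow(-2, -1) = Rational(-1, 2))
Add(1069, Mul(-1, Mul(-2, Add(Function('x')(-1), -77)))) = Add(1069, Mul(-1, Mul(-2, Add(Rational(-1, 2), -77)))) = Add(1069, Mul(-1, Mul(-2, Rational(-155, 2)))) = Add(1069, Mul(-1, 155)) = Add(1069, -155) = 914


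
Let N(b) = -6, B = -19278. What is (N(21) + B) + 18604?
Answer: -680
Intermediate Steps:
(N(21) + B) + 18604 = (-6 - 19278) + 18604 = -19284 + 18604 = -680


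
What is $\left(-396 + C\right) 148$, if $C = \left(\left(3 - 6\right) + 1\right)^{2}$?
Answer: $-58016$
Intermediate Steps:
$C = 4$ ($C = \left(-3 + 1\right)^{2} = \left(-2\right)^{2} = 4$)
$\left(-396 + C\right) 148 = \left(-396 + 4\right) 148 = \left(-392\right) 148 = -58016$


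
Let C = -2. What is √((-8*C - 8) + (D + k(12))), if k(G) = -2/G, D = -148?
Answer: 29*I*√6/6 ≈ 11.839*I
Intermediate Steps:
√((-8*C - 8) + (D + k(12))) = √((-8*(-2) - 8) + (-148 - 2/12)) = √((16 - 8) + (-148 - 2*1/12)) = √(8 + (-148 - ⅙)) = √(8 - 889/6) = √(-841/6) = 29*I*√6/6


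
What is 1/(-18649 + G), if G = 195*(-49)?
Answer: -1/28204 ≈ -3.5456e-5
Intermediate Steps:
G = -9555
1/(-18649 + G) = 1/(-18649 - 9555) = 1/(-28204) = -1/28204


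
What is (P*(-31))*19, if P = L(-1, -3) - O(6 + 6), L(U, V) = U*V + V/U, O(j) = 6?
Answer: 0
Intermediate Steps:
P = 0 (P = (-1*(-3) - 3/(-1)) - 1*6 = (3 - 3*(-1)) - 6 = (3 + 3) - 6 = 6 - 6 = 0)
(P*(-31))*19 = (0*(-31))*19 = 0*19 = 0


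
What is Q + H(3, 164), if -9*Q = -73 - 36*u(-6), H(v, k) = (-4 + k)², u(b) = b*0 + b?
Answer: 230257/9 ≈ 25584.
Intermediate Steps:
u(b) = b (u(b) = 0 + b = b)
Q = -143/9 (Q = -(-73 - 36*(-6))/9 = -(-73 + 216)/9 = -⅑*143 = -143/9 ≈ -15.889)
Q + H(3, 164) = -143/9 + (-4 + 164)² = -143/9 + 160² = -143/9 + 25600 = 230257/9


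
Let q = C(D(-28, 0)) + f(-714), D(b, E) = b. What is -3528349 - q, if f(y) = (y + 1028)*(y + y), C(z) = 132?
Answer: -3080089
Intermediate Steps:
f(y) = 2*y*(1028 + y) (f(y) = (1028 + y)*(2*y) = 2*y*(1028 + y))
q = -448260 (q = 132 + 2*(-714)*(1028 - 714) = 132 + 2*(-714)*314 = 132 - 448392 = -448260)
-3528349 - q = -3528349 - 1*(-448260) = -3528349 + 448260 = -3080089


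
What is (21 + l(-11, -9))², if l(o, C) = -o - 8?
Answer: 576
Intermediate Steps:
l(o, C) = -8 - o
(21 + l(-11, -9))² = (21 + (-8 - 1*(-11)))² = (21 + (-8 + 11))² = (21 + 3)² = 24² = 576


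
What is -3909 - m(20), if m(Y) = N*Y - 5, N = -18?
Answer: -3544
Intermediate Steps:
m(Y) = -5 - 18*Y (m(Y) = -18*Y - 5 = -5 - 18*Y)
-3909 - m(20) = -3909 - (-5 - 18*20) = -3909 - (-5 - 360) = -3909 - 1*(-365) = -3909 + 365 = -3544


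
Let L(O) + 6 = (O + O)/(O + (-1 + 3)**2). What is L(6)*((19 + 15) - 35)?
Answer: 24/5 ≈ 4.8000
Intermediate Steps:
L(O) = -6 + 2*O/(4 + O) (L(O) = -6 + (O + O)/(O + (-1 + 3)**2) = -6 + (2*O)/(O + 2**2) = -6 + (2*O)/(O + 4) = -6 + (2*O)/(4 + O) = -6 + 2*O/(4 + O))
L(6)*((19 + 15) - 35) = (4*(-6 - 1*6)/(4 + 6))*((19 + 15) - 35) = (4*(-6 - 6)/10)*(34 - 35) = (4*(1/10)*(-12))*(-1) = -24/5*(-1) = 24/5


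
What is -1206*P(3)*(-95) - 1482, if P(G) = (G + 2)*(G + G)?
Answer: 3435618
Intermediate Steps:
P(G) = 2*G*(2 + G) (P(G) = (2 + G)*(2*G) = 2*G*(2 + G))
-1206*P(3)*(-95) - 1482 = -1206*2*3*(2 + 3)*(-95) - 1482 = -1206*2*3*5*(-95) - 1482 = -36180*(-95) - 1482 = -1206*(-2850) - 1482 = 3437100 - 1482 = 3435618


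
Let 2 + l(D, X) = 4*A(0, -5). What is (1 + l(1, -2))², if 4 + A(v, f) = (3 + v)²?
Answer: 361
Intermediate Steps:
A(v, f) = -4 + (3 + v)²
l(D, X) = 18 (l(D, X) = -2 + 4*(-4 + (3 + 0)²) = -2 + 4*(-4 + 3²) = -2 + 4*(-4 + 9) = -2 + 4*5 = -2 + 20 = 18)
(1 + l(1, -2))² = (1 + 18)² = 19² = 361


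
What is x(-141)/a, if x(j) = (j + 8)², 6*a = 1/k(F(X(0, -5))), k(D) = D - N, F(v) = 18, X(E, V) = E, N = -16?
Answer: 3608556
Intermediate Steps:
k(D) = 16 + D (k(D) = D - 1*(-16) = D + 16 = 16 + D)
a = 1/204 (a = 1/(6*(16 + 18)) = (⅙)/34 = (⅙)*(1/34) = 1/204 ≈ 0.0049020)
x(j) = (8 + j)²
x(-141)/a = (8 - 141)²/(1/204) = (-133)²*204 = 17689*204 = 3608556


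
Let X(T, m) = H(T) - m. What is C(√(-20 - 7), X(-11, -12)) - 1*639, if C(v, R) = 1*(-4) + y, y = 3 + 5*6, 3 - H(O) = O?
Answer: -610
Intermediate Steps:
H(O) = 3 - O
y = 33 (y = 3 + 30 = 33)
X(T, m) = 3 - T - m (X(T, m) = (3 - T) - m = 3 - T - m)
C(v, R) = 29 (C(v, R) = 1*(-4) + 33 = -4 + 33 = 29)
C(√(-20 - 7), X(-11, -12)) - 1*639 = 29 - 1*639 = 29 - 639 = -610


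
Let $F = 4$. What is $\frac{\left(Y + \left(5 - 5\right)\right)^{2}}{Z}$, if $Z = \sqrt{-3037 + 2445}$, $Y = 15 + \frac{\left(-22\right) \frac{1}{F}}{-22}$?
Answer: $- \frac{3721 i \sqrt{37}}{2368} \approx - 9.5583 i$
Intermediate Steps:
$Y = \frac{61}{4}$ ($Y = 15 + \frac{\left(-22\right) \frac{1}{4}}{-22} = 15 + \left(-22\right) \frac{1}{4} \left(- \frac{1}{22}\right) = 15 - - \frac{1}{4} = 15 + \frac{1}{4} = \frac{61}{4} \approx 15.25$)
$Z = 4 i \sqrt{37}$ ($Z = \sqrt{-592} = 4 i \sqrt{37} \approx 24.331 i$)
$\frac{\left(Y + \left(5 - 5\right)\right)^{2}}{Z} = \frac{\left(\frac{61}{4} + \left(5 - 5\right)\right)^{2}}{4 i \sqrt{37}} = \left(\frac{61}{4} + \left(5 - 5\right)\right)^{2} \left(- \frac{i \sqrt{37}}{148}\right) = \left(\frac{61}{4} + 0\right)^{2} \left(- \frac{i \sqrt{37}}{148}\right) = \left(\frac{61}{4}\right)^{2} \left(- \frac{i \sqrt{37}}{148}\right) = \frac{3721 \left(- \frac{i \sqrt{37}}{148}\right)}{16} = - \frac{3721 i \sqrt{37}}{2368}$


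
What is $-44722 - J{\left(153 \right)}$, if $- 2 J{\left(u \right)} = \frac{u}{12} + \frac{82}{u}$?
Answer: $- \frac{54731597}{1224} \approx -44715.0$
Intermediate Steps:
$J{\left(u \right)} = - \frac{41}{u} - \frac{u}{24}$ ($J{\left(u \right)} = - \frac{\frac{u}{12} + \frac{82}{u}}{2} = - \frac{\frac{82}{u} + \frac{u}{12}}{2} = - \frac{41}{u} - \frac{u}{24}$)
$-44722 - J{\left(153 \right)} = -44722 - \left(- \frac{41}{153} - \frac{51}{8}\right) = -44722 - - \frac{8131}{1224} = -44722 + \frac{8131}{1224} = - \frac{54731597}{1224}$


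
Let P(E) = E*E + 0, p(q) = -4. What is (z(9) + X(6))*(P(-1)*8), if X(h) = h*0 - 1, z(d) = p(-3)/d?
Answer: -104/9 ≈ -11.556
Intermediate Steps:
P(E) = E² (P(E) = E² + 0 = E²)
z(d) = -4/d
X(h) = -1 (X(h) = 0 - 1 = -1)
(z(9) + X(6))*(P(-1)*8) = (-4/9 - 1)*((-1)²*8) = (-4*⅑ - 1)*(1*8) = (-4/9 - 1)*8 = -13/9*8 = -104/9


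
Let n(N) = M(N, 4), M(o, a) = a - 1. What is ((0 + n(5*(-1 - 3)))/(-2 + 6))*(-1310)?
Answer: -1965/2 ≈ -982.50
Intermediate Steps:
M(o, a) = -1 + a
n(N) = 3 (n(N) = -1 + 4 = 3)
((0 + n(5*(-1 - 3)))/(-2 + 6))*(-1310) = ((0 + 3)/(-2 + 6))*(-1310) = (3/4)*(-1310) = (3*(¼))*(-1310) = (¾)*(-1310) = -1965/2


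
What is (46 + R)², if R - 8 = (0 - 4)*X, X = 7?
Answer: 676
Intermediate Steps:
R = -20 (R = 8 + (0 - 4)*7 = 8 - 4*7 = 8 - 28 = -20)
(46 + R)² = (46 - 20)² = 26² = 676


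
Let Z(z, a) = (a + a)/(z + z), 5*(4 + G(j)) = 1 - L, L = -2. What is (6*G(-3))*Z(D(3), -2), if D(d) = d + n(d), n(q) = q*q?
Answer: 17/5 ≈ 3.4000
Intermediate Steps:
G(j) = -17/5 (G(j) = -4 + (1 - 1*(-2))/5 = -4 + (1 + 2)/5 = -4 + (1/5)*3 = -4 + 3/5 = -17/5)
n(q) = q**2
D(d) = d + d**2
Z(z, a) = a/z (Z(z, a) = (2*a)/((2*z)) = (2*a)*(1/(2*z)) = a/z)
(6*G(-3))*Z(D(3), -2) = (6*(-17/5))*(-2*1/(3*(1 + 3))) = -(-204)/(5*(3*4)) = -(-204)/(5*12) = -102/5*(-1/6) = 17/5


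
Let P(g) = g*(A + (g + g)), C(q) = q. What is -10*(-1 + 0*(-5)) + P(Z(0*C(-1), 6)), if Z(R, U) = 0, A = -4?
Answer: 10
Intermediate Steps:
P(g) = g*(-4 + 2*g) (P(g) = g*(-4 + (g + g)) = g*(-4 + 2*g))
-10*(-1 + 0*(-5)) + P(Z(0*C(-1), 6)) = -10*(-1 + 0*(-5)) + 2*0*(-2 + 0) = -10*(-1 + 0) + 2*0*(-2) = -10*(-1) + 0 = 10 + 0 = 10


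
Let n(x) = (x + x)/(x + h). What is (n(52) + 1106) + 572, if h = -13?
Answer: 5042/3 ≈ 1680.7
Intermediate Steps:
n(x) = 2*x/(-13 + x) (n(x) = (x + x)/(x - 13) = (2*x)/(-13 + x) = 2*x/(-13 + x))
(n(52) + 1106) + 572 = (2*52/(-13 + 52) + 1106) + 572 = (2*52/39 + 1106) + 572 = (2*52*(1/39) + 1106) + 572 = (8/3 + 1106) + 572 = 3326/3 + 572 = 5042/3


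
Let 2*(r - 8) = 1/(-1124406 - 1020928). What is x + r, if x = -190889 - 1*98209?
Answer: -1240389212121/4290668 ≈ -2.8909e+5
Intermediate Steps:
r = 34325343/4290668 (r = 8 + 1/(2*(-1124406 - 1020928)) = 8 + (1/2)/(-2145334) = 8 + (1/2)*(-1/2145334) = 8 - 1/4290668 = 34325343/4290668 ≈ 8.0000)
x = -289098 (x = -190889 - 98209 = -289098)
x + r = -289098 + 34325343/4290668 = -1240389212121/4290668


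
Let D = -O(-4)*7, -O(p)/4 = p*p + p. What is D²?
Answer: 112896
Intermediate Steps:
O(p) = -4*p - 4*p² (O(p) = -4*(p*p + p) = -4*(p² + p) = -4*(p + p²) = -4*p - 4*p²)
D = 336 (D = -(-4)*(-4)*(1 - 4)*7 = -(-4)*(-4)*(-3)*7 = -1*(-48)*7 = 48*7 = 336)
D² = 336² = 112896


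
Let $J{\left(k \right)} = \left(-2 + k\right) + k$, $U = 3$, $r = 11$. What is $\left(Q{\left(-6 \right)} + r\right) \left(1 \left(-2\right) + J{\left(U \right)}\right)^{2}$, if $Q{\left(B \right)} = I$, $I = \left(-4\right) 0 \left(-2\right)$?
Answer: $44$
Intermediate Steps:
$I = 0$ ($I = 0 \left(-2\right) = 0$)
$Q{\left(B \right)} = 0$
$J{\left(k \right)} = -2 + 2 k$
$\left(Q{\left(-6 \right)} + r\right) \left(1 \left(-2\right) + J{\left(U \right)}\right)^{2} = \left(0 + 11\right) \left(1 \left(-2\right) + \left(-2 + 2 \cdot 3\right)\right)^{2} = 11 \left(-2 + \left(-2 + 6\right)\right)^{2} = 11 \left(-2 + 4\right)^{2} = 11 \cdot 2^{2} = 11 \cdot 4 = 44$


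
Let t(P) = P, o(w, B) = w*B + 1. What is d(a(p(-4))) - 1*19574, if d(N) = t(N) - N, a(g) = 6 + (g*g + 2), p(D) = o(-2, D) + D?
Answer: -19574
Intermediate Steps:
o(w, B) = 1 + B*w (o(w, B) = B*w + 1 = 1 + B*w)
p(D) = 1 - D (p(D) = (1 + D*(-2)) + D = (1 - 2*D) + D = 1 - D)
a(g) = 8 + g² (a(g) = 6 + (g² + 2) = 6 + (2 + g²) = 8 + g²)
d(N) = 0 (d(N) = N - N = 0)
d(a(p(-4))) - 1*19574 = 0 - 1*19574 = 0 - 19574 = -19574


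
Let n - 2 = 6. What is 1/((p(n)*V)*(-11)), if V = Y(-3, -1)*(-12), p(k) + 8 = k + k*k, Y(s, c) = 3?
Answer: 1/25344 ≈ 3.9457e-5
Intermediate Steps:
n = 8 (n = 2 + 6 = 8)
p(k) = -8 + k + k² (p(k) = -8 + (k + k*k) = -8 + (k + k²) = -8 + k + k²)
V = -36 (V = 3*(-12) = -36)
1/((p(n)*V)*(-11)) = 1/(((-8 + 8 + 8²)*(-36))*(-11)) = 1/(((-8 + 8 + 64)*(-36))*(-11)) = 1/((64*(-36))*(-11)) = 1/(-2304*(-11)) = 1/25344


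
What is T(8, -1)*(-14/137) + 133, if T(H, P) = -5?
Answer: 18291/137 ≈ 133.51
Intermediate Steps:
T(8, -1)*(-14/137) + 133 = -(-70)/137 + 133 = -5*(-14/137) + 133 = 70/137 + 133 = 18291/137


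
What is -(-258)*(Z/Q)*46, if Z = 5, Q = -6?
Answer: -9890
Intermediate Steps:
-(-258)*(Z/Q)*46 = -(-258)*(5/(-6))*46 = -(-258)*(5*(-⅙))*46 = -(-258)*(-⅚*46) = -(-258)*(-115)/3 = -1*9890 = -9890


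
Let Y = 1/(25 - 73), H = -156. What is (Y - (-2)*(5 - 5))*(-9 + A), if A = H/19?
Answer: 109/304 ≈ 0.35855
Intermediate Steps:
Y = -1/48 (Y = 1/(-48) = -1/48 ≈ -0.020833)
A = -156/19 ≈ -8.2105
(Y - (-2)*(5 - 5))*(-9 + A) = (-1/48 - (-2)*(5 - 5))*(-9 - 156/19) = (-1/48 - (-2)*0)*(-327/19) = (-1/48 - 1*0)*(-327/19) = (-1/48 + 0)*(-327/19) = -1/48*(-327/19) = 109/304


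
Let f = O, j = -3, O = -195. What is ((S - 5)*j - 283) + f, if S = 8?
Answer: -487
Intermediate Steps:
f = -195
((S - 5)*j - 283) + f = ((8 - 5)*(-3) - 283) - 195 = (3*(-3) - 283) - 195 = (-9 - 283) - 195 = -292 - 195 = -487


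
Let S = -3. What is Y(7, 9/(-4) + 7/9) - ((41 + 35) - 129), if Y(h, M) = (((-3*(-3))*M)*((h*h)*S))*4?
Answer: 7844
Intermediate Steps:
Y(h, M) = -108*M*h² (Y(h, M) = (((-3*(-3))*M)*((h*h)*(-3)))*4 = ((9*M)*(h²*(-3)))*4 = ((9*M)*(-3*h²))*4 = -27*M*h²*4 = -108*M*h²)
Y(7, 9/(-4) + 7/9) - ((41 + 35) - 129) = -108*(9/(-4) + 7/9)*7² - ((41 + 35) - 129) = -108*(9*(-¼) + 7*(⅑))*49 - (76 - 129) = -108*(-9/4 + 7/9)*49 - 1*(-53) = -108*(-53/36)*49 + 53 = 7791 + 53 = 7844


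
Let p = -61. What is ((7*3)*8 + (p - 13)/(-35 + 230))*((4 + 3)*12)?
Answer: 915208/65 ≈ 14080.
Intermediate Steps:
((7*3)*8 + (p - 13)/(-35 + 230))*((4 + 3)*12) = ((7*3)*8 + (-61 - 13)/(-35 + 230))*((4 + 3)*12) = (21*8 - 74/195)*(7*12) = (168 - 74*1/195)*84 = (168 - 74/195)*84 = (32686/195)*84 = 915208/65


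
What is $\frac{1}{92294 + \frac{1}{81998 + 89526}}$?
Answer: $\frac{171524}{15830636057} \approx 1.0835 \cdot 10^{-5}$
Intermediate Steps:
$\frac{1}{92294 + \frac{1}{81998 + 89526}} = \frac{1}{92294 + \frac{1}{171524}} = \frac{1}{\frac{15830636057}{171524}} = \frac{171524}{15830636057}$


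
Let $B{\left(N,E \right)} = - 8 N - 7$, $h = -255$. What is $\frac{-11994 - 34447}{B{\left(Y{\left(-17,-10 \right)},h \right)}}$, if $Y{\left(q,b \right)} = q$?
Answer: $- \frac{46441}{129} \approx -360.01$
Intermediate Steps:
$B{\left(N,E \right)} = -7 - 8 N$
$\frac{-11994 - 34447}{B{\left(Y{\left(-17,-10 \right)},h \right)}} = \frac{-11994 - 34447}{-7 - -136} = \frac{-11994 - 34447}{-7 + 136} = - \frac{46441}{129}$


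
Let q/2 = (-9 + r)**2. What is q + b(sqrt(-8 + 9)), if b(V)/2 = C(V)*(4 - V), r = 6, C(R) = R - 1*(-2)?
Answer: 36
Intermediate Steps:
C(R) = 2 + R (C(R) = R + 2 = 2 + R)
b(V) = 2*(2 + V)*(4 - V) (b(V) = 2*((2 + V)*(4 - V)) = 2*(2 + V)*(4 - V))
q = 18 (q = 2*(-9 + 6)**2 = 2*(-3)**2 = 2*9 = 18)
q + b(sqrt(-8 + 9)) = 18 - 2*(-4 + sqrt(-8 + 9))*(2 + sqrt(-8 + 9)) = 18 - 2*(-4 + sqrt(1))*(2 + sqrt(1)) = 18 - 2*(-4 + 1)*(2 + 1) = 18 - 2*(-3)*3 = 18 + 18 = 36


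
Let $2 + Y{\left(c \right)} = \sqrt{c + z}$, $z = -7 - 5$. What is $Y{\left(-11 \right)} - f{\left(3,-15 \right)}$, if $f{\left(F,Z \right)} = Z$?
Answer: $13 + i \sqrt{23} \approx 13.0 + 4.7958 i$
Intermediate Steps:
$z = -12$
$Y{\left(c \right)} = -2 + \sqrt{-12 + c}$ ($Y{\left(c \right)} = -2 + \sqrt{c - 12} = -2 + \sqrt{-12 + c}$)
$Y{\left(-11 \right)} - f{\left(3,-15 \right)} = \left(-2 + \sqrt{-12 - 11}\right) - -15 = \left(-2 + \sqrt{-23}\right) + 15 = \left(-2 + i \sqrt{23}\right) + 15 = 13 + i \sqrt{23}$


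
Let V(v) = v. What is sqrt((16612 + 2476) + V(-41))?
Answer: sqrt(19047) ≈ 138.01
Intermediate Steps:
sqrt((16612 + 2476) + V(-41)) = sqrt((16612 + 2476) - 41) = sqrt(19088 - 41) = sqrt(19047)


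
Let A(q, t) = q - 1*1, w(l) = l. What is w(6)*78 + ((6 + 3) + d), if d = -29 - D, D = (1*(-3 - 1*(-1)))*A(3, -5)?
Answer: 452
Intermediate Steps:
A(q, t) = -1 + q (A(q, t) = q - 1 = -1 + q)
D = -4 (D = (1*(-3 - 1*(-1)))*(-1 + 3) = (1*(-3 + 1))*2 = (1*(-2))*2 = -2*2 = -4)
d = -25 (d = -29 - 1*(-4) = -29 + 4 = -25)
w(6)*78 + ((6 + 3) + d) = 6*78 + ((6 + 3) - 25) = 468 + (9 - 25) = 468 - 16 = 452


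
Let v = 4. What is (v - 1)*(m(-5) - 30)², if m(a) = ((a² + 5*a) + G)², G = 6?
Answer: 108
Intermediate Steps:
m(a) = (6 + a² + 5*a)² (m(a) = ((a² + 5*a) + 6)² = (6 + a² + 5*a)²)
(v - 1)*(m(-5) - 30)² = (4 - 1)*((6 + (-5)² + 5*(-5))² - 30)² = 3*((6 + 25 - 25)² - 30)² = 3*(6² - 30)² = 3*(36 - 30)² = 3*6² = 3*36 = 108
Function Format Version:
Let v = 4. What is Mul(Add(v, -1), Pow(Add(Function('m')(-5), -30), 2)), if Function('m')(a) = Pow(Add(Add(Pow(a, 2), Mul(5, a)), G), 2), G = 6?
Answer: 108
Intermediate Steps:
Function('m')(a) = Pow(Add(6, Pow(a, 2), Mul(5, a)), 2) (Function('m')(a) = Pow(Add(Add(Pow(a, 2), Mul(5, a)), 6), 2) = Pow(Add(6, Pow(a, 2), Mul(5, a)), 2))
Mul(Add(v, -1), Pow(Add(Function('m')(-5), -30), 2)) = Mul(Add(4, -1), Pow(Add(Pow(Add(6, Pow(-5, 2), Mul(5, -5)), 2), -30), 2)) = Mul(3, Pow(Add(Pow(Add(6, 25, -25), 2), -30), 2)) = Mul(3, Pow(Add(Pow(6, 2), -30), 2)) = Mul(3, Pow(Add(36, -30), 2)) = Mul(3, Pow(6, 2)) = Mul(3, 36) = 108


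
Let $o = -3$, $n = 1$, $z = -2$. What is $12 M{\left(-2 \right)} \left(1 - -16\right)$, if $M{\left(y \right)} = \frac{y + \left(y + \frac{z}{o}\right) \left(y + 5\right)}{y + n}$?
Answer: $1224$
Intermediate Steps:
$M{\left(y \right)} = \frac{y + \left(5 + y\right) \left(\frac{2}{3} + y\right)}{1 + y}$ ($M{\left(y \right)} = \frac{y + \left(y - \frac{2}{-3}\right) \left(y + 5\right)}{y + 1} = \frac{y + \left(y - - \frac{2}{3}\right) \left(5 + y\right)}{1 + y} = \frac{y + \left(y + \frac{2}{3}\right) \left(5 + y\right)}{1 + y} = \frac{y + \left(\frac{2}{3} + y\right) \left(5 + y\right)}{1 + y} = \frac{y + \left(5 + y\right) \left(\frac{2}{3} + y\right)}{1 + y}$)
$12 M{\left(-2 \right)} \left(1 - -16\right) = 12 \frac{10 + 3 \left(-2\right)^{2} + 20 \left(-2\right)}{3 \left(1 - 2\right)} \left(1 - -16\right) = 12 \frac{10 + 3 \cdot 4 - 40}{3 \left(-1\right)} \left(1 + 16\right) = 12 \cdot \frac{1}{3} \left(-1\right) \left(10 + 12 - 40\right) 17 = 12 \cdot \frac{1}{3} \left(-1\right) \left(-18\right) 17 = 12 \cdot 6 \cdot 17 = 72 \cdot 17 = 1224$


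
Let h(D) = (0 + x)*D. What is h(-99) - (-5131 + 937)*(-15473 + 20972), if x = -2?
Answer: 23063004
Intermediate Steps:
h(D) = -2*D (h(D) = (0 - 2)*D = -2*D)
h(-99) - (-5131 + 937)*(-15473 + 20972) = -2*(-99) - (-5131 + 937)*(-15473 + 20972) = 198 - (-4194)*5499 = 198 - 1*(-23062806) = 198 + 23062806 = 23063004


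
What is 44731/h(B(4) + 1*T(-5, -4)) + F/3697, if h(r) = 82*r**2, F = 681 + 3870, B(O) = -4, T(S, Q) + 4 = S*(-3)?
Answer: 4479425/362306 ≈ 12.364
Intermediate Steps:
T(S, Q) = -4 - 3*S (T(S, Q) = -4 + S*(-3) = -4 - 3*S)
F = 4551
44731/h(B(4) + 1*T(-5, -4)) + F/3697 = 44731/((82*(-4 + 1*(-4 - 3*(-5)))**2)) + 4551/3697 = 44731/((82*(-4 + 1*(-4 + 15))**2)) + 4551*(1/3697) = 44731/((82*(-4 + 1*11)**2)) + 4551/3697 = 44731/((82*(-4 + 11)**2)) + 4551/3697 = 44731/((82*7**2)) + 4551/3697 = 44731/((82*49)) + 4551/3697 = 44731/4018 + 4551/3697 = 44731*(1/4018) + 4551/3697 = 1091/98 + 4551/3697 = 4479425/362306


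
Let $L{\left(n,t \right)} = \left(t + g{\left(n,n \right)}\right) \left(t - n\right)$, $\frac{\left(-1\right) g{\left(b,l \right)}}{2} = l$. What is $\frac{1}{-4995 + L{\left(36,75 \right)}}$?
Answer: $- \frac{1}{4878} \approx -0.000205$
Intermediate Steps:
$g{\left(b,l \right)} = - 2 l$
$L{\left(n,t \right)} = \left(t - n\right) \left(t - 2 n\right)$ ($L{\left(n,t \right)} = \left(t - 2 n\right) \left(t - n\right) = \left(t - n\right) \left(t - 2 n\right)$)
$\frac{1}{-4995 + L{\left(36,75 \right)}} = \frac{1}{-4995 + \left(75^{2} + 2 \cdot 36^{2} - 108 \cdot 75\right)} = \frac{1}{-4995 + \left(5625 + 2 \cdot 1296 - 8100\right)} = \frac{1}{-4995 + \left(5625 + 2592 - 8100\right)} = \frac{1}{-4995 + 117} = \frac{1}{-4878} = - \frac{1}{4878}$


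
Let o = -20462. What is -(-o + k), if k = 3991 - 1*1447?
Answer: -23006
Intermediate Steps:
k = 2544 (k = 3991 - 1447 = 2544)
-(-o + k) = -(-1*(-20462) + 2544) = -(20462 + 2544) = -1*23006 = -23006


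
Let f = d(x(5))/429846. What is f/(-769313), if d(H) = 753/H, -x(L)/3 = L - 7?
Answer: -251/661372231596 ≈ -3.7951e-10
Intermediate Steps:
x(L) = 21 - 3*L (x(L) = -3*(L - 7) = -3*(-7 + L) = 21 - 3*L)
f = 251/859692 (f = (753/(21 - 3*5))/429846 = (753/(21 - 15))*(1/429846) = (753/6)*(1/429846) = (753*(⅙))*(1/429846) = (251/2)*(1/429846) = 251/859692 ≈ 0.00029196)
f/(-769313) = (251/859692)/(-769313) = (251/859692)*(-1/769313) = -251/661372231596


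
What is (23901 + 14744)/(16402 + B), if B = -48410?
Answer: -38645/32008 ≈ -1.2074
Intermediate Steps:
(23901 + 14744)/(16402 + B) = (23901 + 14744)/(16402 - 48410) = 38645/(-32008) = 38645*(-1/32008) = -38645/32008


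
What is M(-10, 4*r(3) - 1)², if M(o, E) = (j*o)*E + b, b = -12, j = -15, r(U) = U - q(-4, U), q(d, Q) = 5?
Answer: 1855044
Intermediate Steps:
r(U) = -5 + U (r(U) = U - 1*5 = U - 5 = -5 + U)
M(o, E) = -12 - 15*E*o (M(o, E) = (-15*o)*E - 12 = -15*E*o - 12 = -12 - 15*E*o)
M(-10, 4*r(3) - 1)² = (-12 - 15*(4*(-5 + 3) - 1)*(-10))² = (-12 - 15*(4*(-2) - 1)*(-10))² = (-12 - 15*(-8 - 1)*(-10))² = (-12 - 15*(-9)*(-10))² = (-12 - 1350)² = (-1362)² = 1855044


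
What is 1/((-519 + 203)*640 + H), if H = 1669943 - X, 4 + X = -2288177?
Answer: 1/3755884 ≈ 2.6625e-7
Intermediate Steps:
X = -2288181 (X = -4 - 2288177 = -2288181)
H = 3958124 (H = 1669943 - 1*(-2288181) = 1669943 + 2288181 = 3958124)
1/((-519 + 203)*640 + H) = 1/((-519 + 203)*640 + 3958124) = 1/(-316*640 + 3958124) = 1/(-202240 + 3958124) = 1/3755884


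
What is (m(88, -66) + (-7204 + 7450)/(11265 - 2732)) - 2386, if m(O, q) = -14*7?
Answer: -21195726/8533 ≈ -2484.0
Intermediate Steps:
m(O, q) = -98
(m(88, -66) + (-7204 + 7450)/(11265 - 2732)) - 2386 = (-98 + (-7204 + 7450)/(11265 - 2732)) - 2386 = (-98 + 246/8533) - 2386 = -835988/8533 - 2386 = -21195726/8533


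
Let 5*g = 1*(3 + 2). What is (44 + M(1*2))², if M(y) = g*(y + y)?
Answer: 2304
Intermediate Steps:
g = 1 (g = (1*(3 + 2))/5 = (1*5)/5 = (⅕)*5 = 1)
M(y) = 2*y (M(y) = 1*(y + y) = 1*(2*y) = 2*y)
(44 + M(1*2))² = (44 + 2*(1*2))² = (44 + 2*2)² = (44 + 4)² = 48² = 2304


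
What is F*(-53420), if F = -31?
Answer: 1656020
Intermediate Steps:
F*(-53420) = -31*(-53420) = 1656020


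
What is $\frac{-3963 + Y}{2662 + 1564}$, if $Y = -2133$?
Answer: $- \frac{3048}{2113} \approx -1.4425$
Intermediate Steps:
$\frac{-3963 + Y}{2662 + 1564} = \frac{-3963 - 2133}{2662 + 1564} = - \frac{6096}{4226} = \left(-6096\right) \frac{1}{4226} = - \frac{3048}{2113}$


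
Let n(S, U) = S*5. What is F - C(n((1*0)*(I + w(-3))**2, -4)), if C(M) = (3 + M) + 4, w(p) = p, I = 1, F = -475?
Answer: -482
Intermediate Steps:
n(S, U) = 5*S
C(M) = 7 + M
F - C(n((1*0)*(I + w(-3))**2, -4)) = -475 - (7 + 5*((1*0)*(1 - 3)**2)) = -475 - (7 + 5*(0*(-2)**2)) = -475 - (7 + 5*(0*4)) = -475 - (7 + 5*0) = -475 - (7 + 0) = -475 - 1*7 = -475 - 7 = -482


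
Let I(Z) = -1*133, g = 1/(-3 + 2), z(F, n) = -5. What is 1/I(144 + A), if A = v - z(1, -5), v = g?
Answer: -1/133 ≈ -0.0075188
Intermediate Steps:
g = -1 (g = 1/(-1) = -1)
v = -1
A = 4 (A = -1 - 1*(-5) = -1 + 5 = 4)
I(Z) = -133
1/I(144 + A) = 1/(-133) = -1/133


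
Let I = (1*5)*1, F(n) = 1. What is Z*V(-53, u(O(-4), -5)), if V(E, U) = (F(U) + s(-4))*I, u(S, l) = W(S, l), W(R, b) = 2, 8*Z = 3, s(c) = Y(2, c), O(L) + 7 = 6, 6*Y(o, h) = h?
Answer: 5/8 ≈ 0.62500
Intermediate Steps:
Y(o, h) = h/6
O(L) = -1 (O(L) = -7 + 6 = -1)
s(c) = c/6
Z = 3/8 (Z = (⅛)*3 = 3/8 ≈ 0.37500)
I = 5 (I = 5*1 = 5)
u(S, l) = 2
V(E, U) = 5/3 (V(E, U) = (1 + (⅙)*(-4))*5 = (1 - ⅔)*5 = (⅓)*5 = 5/3)
Z*V(-53, u(O(-4), -5)) = (3/8)*(5/3) = 5/8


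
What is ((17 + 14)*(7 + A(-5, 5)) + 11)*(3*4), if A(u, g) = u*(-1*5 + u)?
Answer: 21336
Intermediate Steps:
A(u, g) = u*(-5 + u)
((17 + 14)*(7 + A(-5, 5)) + 11)*(3*4) = ((17 + 14)*(7 - 5*(-5 - 5)) + 11)*(3*4) = (31*(7 - 5*(-10)) + 11)*12 = (31*(7 + 50) + 11)*12 = (31*57 + 11)*12 = (1767 + 11)*12 = 1778*12 = 21336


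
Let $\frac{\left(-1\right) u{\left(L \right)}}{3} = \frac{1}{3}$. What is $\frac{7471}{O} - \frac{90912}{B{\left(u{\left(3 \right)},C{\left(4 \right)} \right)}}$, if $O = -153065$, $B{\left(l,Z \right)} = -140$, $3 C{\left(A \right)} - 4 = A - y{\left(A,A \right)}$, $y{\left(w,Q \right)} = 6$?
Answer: $\frac{695719967}{1071455} \approx 649.32$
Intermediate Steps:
$u{\left(L \right)} = -1$ ($u{\left(L \right)} = - \frac{3}{3} = \left(-3\right) \frac{1}{3} = -1$)
$C{\left(A \right)} = - \frac{2}{3} + \frac{A}{3}$ ($C{\left(A \right)} = \frac{4}{3} + \frac{A - 6}{3} = \frac{4}{3} + \frac{-6 + A}{3} = \frac{4}{3} + \left(-2 + \frac{A}{3}\right) = - \frac{2}{3} + \frac{A}{3}$)
$\frac{7471}{O} - \frac{90912}{B{\left(u{\left(3 \right)},C{\left(4 \right)} \right)}} = \frac{7471}{-153065} - \frac{90912}{-140} = 7471 \left(- \frac{1}{153065}\right) - - \frac{22728}{35} = - \frac{7471}{153065} + \frac{22728}{35} = \frac{695719967}{1071455}$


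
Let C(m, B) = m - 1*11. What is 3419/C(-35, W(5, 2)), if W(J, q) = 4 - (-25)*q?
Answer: -3419/46 ≈ -74.326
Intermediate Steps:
W(J, q) = 4 + 25*q
C(m, B) = -11 + m (C(m, B) = m - 11 = -11 + m)
3419/C(-35, W(5, 2)) = 3419/(-11 - 35) = 3419/(-46) = 3419*(-1/46) = -3419/46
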